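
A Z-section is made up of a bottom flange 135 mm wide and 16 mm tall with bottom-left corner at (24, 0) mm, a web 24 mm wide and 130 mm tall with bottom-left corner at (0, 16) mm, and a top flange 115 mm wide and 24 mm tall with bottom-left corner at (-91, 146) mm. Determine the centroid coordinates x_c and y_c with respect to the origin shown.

Part | A | x̄ᵢ | ȳᵢ | A·x̄ᵢ | A·ȳᵢ
bottom flange | 2160.00 | 91.50 | 8.00 | 197640.00 | 17280.00
web | 3120.00 | 12.00 | 81.00 | 37440.00 | 252720.00
top flange | 2760.00 | -33.50 | 158.00 | -92460.00 | 436080.00
Σ | 8040.00 |  |  | 142620.00 | 706080.00
x_c = 142620.00 / 8040.00 = 17.74 mm
y_c = 706080.00 / 8040.00 = 87.82 mm

x_c = 17.74 mm, y_c = 87.82 mm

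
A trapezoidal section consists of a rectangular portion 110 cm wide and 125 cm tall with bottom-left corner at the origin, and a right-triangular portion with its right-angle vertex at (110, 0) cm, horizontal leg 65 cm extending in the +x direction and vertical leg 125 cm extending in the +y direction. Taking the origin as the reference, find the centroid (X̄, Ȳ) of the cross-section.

X̄ = 72.49 cm, Ȳ = 57.75 cm

Part | A | x̄ᵢ | ȳᵢ | A·x̄ᵢ | A·ȳᵢ
rectangular portion | 13750.00 | 55.00 | 62.50 | 756250.00 | 859375.00
triangular portion | 4062.50 | 131.67 | 41.67 | 534895.83 | 169270.83
Σ | 17812.50 |  |  | 1291145.83 | 1028645.83
X̄ = 1291145.83 / 17812.50 = 72.49 cm
Ȳ = 1028645.83 / 17812.50 = 57.75 cm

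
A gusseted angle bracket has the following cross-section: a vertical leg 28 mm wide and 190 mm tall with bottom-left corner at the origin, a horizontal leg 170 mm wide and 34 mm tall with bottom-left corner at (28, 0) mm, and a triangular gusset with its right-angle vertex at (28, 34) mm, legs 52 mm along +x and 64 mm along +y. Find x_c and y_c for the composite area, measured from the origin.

x_c = 62.92 mm, y_c = 54.51 mm

vertical leg: A = 28 × 190 = 5320.00, centroid at (14.00, 95.00).
horizontal leg: A = 170 × 34 = 5780.00, centroid at (113.00, 17.00).
gusset: A = ½·52·64 = 1664.00, centroid at (45.33, 55.33).
ΣA = 12764.00 mm²
ΣAx_c = (5320.00)(14.00) + (5780.00)(113.00) + (1664.00)(45.33) = 803054.67 mm³
ΣAy_c = (5320.00)(95.00) + (5780.00)(17.00) + (1664.00)(55.33) = 695734.67 mm³
x_c = 803054.67 / 12764.00 = 62.92 mm
y_c = 695734.67 / 12764.00 = 54.51 mm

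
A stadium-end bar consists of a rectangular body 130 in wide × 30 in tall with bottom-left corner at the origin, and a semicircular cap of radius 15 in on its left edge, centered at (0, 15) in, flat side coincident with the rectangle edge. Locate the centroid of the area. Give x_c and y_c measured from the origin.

rectangular body: A = 130 × 30 = 3900.00, centroid at (65.00, 15.00).
semicircular end: A = ½π·15² = 353.43, centroid at (-6.37, 15.00).
ΣA = 4253.43 in²
ΣAx_c = (3900.00)(65.00) + (353.43)(-6.37) = 251250.00 in³
ΣAy_c = (3900.00)(15.00) + (353.43)(15.00) = 63801.44 in³
x_c = 251250.00 / 4253.43 = 59.07 in
y_c = 63801.44 / 4253.43 = 15.00 in

x_c = 59.07 in, y_c = 15.00 in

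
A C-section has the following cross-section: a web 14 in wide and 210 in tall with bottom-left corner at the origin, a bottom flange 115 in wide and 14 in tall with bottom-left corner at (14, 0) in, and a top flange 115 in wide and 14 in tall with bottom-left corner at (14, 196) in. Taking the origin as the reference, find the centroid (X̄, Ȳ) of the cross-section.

X̄ = 40.72 in, Ȳ = 105.00 in

Part | A | x̄ᵢ | ȳᵢ | A·x̄ᵢ | A·ȳᵢ
web | 2940.00 | 7.00 | 105.00 | 20580.00 | 308700.00
bottom flange | 1610.00 | 71.50 | 7.00 | 115115.00 | 11270.00
top flange | 1610.00 | 71.50 | 203.00 | 115115.00 | 326830.00
Σ | 6160.00 |  |  | 250810.00 | 646800.00
X̄ = 250810.00 / 6160.00 = 40.72 in
Ȳ = 646800.00 / 6160.00 = 105.00 in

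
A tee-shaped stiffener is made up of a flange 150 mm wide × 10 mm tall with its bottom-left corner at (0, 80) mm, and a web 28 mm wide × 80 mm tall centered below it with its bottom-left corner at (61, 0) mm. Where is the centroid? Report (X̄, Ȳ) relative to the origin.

web: A = 28 × 80 = 2240.00, centroid at (75.00, 40.00).
flange: A = 150 × 10 = 1500.00, centroid at (75.00, 85.00).
ΣA = 3740.00 mm²
ΣAX̄ = (2240.00)(75.00) + (1500.00)(75.00) = 280500.00 mm³
ΣAȲ = (2240.00)(40.00) + (1500.00)(85.00) = 217100.00 mm³
X̄ = 280500.00 / 3740.00 = 75.00 mm
Ȳ = 217100.00 / 3740.00 = 58.05 mm

X̄ = 75.00 mm, Ȳ = 58.05 mm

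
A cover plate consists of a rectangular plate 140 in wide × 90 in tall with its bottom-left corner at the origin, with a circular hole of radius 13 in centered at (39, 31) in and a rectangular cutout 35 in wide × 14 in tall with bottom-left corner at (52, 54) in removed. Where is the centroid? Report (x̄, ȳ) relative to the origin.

x̄ = 71.44 in, ȳ = 44.96 in

plate: A = 140 × 90 = 12600.00, centroid at (70.00, 45.00).
hole 1: A = −π·13² = -530.93, centroid at (39.00, 31.00).
hole 2: A = −(35 × 14) = -490.00, centroid at (69.50, 61.00).
ΣA = 11579.07 in², ΣAx̄ = 827238.76 in³, ΣAȳ = 520651.20 in³.
x̄ = 827238.76/11579.07 = 71.44 in; ȳ = 520651.20/11579.07 = 44.96 in.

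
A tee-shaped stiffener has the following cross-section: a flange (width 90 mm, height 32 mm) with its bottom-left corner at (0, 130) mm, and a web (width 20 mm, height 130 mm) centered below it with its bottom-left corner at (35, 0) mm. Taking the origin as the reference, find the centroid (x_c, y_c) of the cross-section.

web: A = 20 × 130 = 2600.00, centroid at (45.00, 65.00).
flange: A = 90 × 32 = 2880.00, centroid at (45.00, 146.00).
ΣA = 5480.00 mm²
ΣAx_c = (2600.00)(45.00) + (2880.00)(45.00) = 246600.00 mm³
ΣAy_c = (2600.00)(65.00) + (2880.00)(146.00) = 589480.00 mm³
x_c = 246600.00 / 5480.00 = 45.00 mm
y_c = 589480.00 / 5480.00 = 107.57 mm

x_c = 45.00 mm, y_c = 107.57 mm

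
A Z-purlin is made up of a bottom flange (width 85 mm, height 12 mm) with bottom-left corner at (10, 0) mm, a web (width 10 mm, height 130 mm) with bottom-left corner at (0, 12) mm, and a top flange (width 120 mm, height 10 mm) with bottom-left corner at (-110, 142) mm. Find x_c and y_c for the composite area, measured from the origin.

x_c = 0.01 mm, y_c = 80.29 mm

bottom flange: A = 85 × 12 = 1020.00, centroid at (52.50, 6.00).
web: A = 10 × 130 = 1300.00, centroid at (5.00, 77.00).
top flange: A = 120 × 10 = 1200.00, centroid at (-50.00, 147.00).
ΣA = 3520.00 mm², ΣAx_c = 50.00 mm³, ΣAy_c = 282620.00 mm³.
x_c = 50.00/3520.00 = 0.01 mm; y_c = 282620.00/3520.00 = 80.29 mm.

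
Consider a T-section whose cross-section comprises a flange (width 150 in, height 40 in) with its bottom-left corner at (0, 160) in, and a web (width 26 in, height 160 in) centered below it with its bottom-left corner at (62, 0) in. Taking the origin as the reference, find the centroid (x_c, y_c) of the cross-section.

web: A = 26 × 160 = 4160.00, centroid at (75.00, 80.00).
flange: A = 150 × 40 = 6000.00, centroid at (75.00, 180.00).
ΣA = 10160.00 in², ΣAx_c = 762000.00 in³, ΣAy_c = 1412800.00 in³.
x_c = 762000.00/10160.00 = 75.00 in; y_c = 1412800.00/10160.00 = 139.06 in.

x_c = 75.00 in, y_c = 139.06 in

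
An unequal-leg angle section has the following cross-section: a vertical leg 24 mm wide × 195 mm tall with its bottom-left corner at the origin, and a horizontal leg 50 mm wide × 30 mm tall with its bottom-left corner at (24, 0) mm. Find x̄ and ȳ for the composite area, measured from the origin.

x̄ = 20.98 mm, ȳ = 77.48 mm

Part | A | x̄ᵢ | ȳᵢ | A·x̄ᵢ | A·ȳᵢ
vertical leg | 4680.00 | 12.00 | 97.50 | 56160.00 | 456300.00
horizontal leg | 1500.00 | 49.00 | 15.00 | 73500.00 | 22500.00
Σ | 6180.00 |  |  | 129660.00 | 478800.00
x̄ = 129660.00 / 6180.00 = 20.98 mm
ȳ = 478800.00 / 6180.00 = 77.48 mm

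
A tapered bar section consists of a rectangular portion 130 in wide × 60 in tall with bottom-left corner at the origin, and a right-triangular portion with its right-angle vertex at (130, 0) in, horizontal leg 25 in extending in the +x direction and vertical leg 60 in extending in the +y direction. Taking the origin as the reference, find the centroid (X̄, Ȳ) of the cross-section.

rectangular portion: A = 130 × 60 = 7800.00, centroid at (65.00, 30.00).
triangular portion: A = ½·25·60 = 750.00, centroid at (138.33, 20.00).
ΣA = 8550.00 in²
ΣAX̄ = (7800.00)(65.00) + (750.00)(138.33) = 610750.00 in³
ΣAȲ = (7800.00)(30.00) + (750.00)(20.00) = 249000.00 in³
X̄ = 610750.00 / 8550.00 = 71.43 in
Ȳ = 249000.00 / 8550.00 = 29.12 in

X̄ = 71.43 in, Ȳ = 29.12 in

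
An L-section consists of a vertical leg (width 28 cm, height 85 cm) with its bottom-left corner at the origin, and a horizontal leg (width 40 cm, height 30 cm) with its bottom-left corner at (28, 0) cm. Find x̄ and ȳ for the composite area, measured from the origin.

x̄ = 25.40 cm, ȳ = 33.28 cm

vertical leg: A = 28 × 85 = 2380.00, centroid at (14.00, 42.50).
horizontal leg: A = 40 × 30 = 1200.00, centroid at (48.00, 15.00).
ΣA = 3580.00 cm²
ΣAx̄ = (2380.00)(14.00) + (1200.00)(48.00) = 90920.00 cm³
ΣAȳ = (2380.00)(42.50) + (1200.00)(15.00) = 119150.00 cm³
x̄ = 90920.00 / 3580.00 = 25.40 cm
ȳ = 119150.00 / 3580.00 = 33.28 cm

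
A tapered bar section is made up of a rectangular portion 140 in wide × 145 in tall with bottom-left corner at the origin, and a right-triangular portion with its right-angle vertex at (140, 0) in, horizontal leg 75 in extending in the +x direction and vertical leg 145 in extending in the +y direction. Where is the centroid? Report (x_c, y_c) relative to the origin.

rectangular portion: A = 140 × 145 = 20300.00, centroid at (70.00, 72.50).
triangular portion: A = ½·75·145 = 5437.50, centroid at (165.00, 48.33).
ΣA = 25737.50 in²
ΣAx_c = (20300.00)(70.00) + (5437.50)(165.00) = 2318187.50 in³
ΣAy_c = (20300.00)(72.50) + (5437.50)(48.33) = 1734562.50 in³
x_c = 2318187.50 / 25737.50 = 90.07 in
y_c = 1734562.50 / 25737.50 = 67.39 in

x_c = 90.07 in, y_c = 67.39 in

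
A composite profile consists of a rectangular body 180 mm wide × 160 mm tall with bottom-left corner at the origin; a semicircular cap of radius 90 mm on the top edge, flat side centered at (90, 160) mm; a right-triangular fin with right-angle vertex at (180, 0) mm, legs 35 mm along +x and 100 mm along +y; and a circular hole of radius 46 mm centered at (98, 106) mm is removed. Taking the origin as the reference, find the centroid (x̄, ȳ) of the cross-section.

rectangular body: A = 180 × 160 = 28800.00, centroid at (90.00, 80.00).
semicircular top: A = ½π·90² = 12723.45, centroid at (90.00, 198.20).
triangular fin: A = ½·35·100 = 1750.00, centroid at (191.67, 33.33).
hole: A = −π·46² = -6647.61, centroid at (98.00, 106.00).
ΣA = 36625.84 mm²
ΣAx̄ = (28800.00)(90.00) + (12723.45)(90.00) + (1750.00)(191.67) + (-6647.61)(98.00) = 3421061.40 mm³
ΣAȳ = (28800.00)(80.00) + (12723.45)(198.20) + (1750.00)(33.33) + (-6647.61)(106.00) = 4179438.71 mm³
x̄ = 3421061.40 / 36625.84 = 93.41 mm
ȳ = 4179438.71 / 36625.84 = 114.11 mm

x̄ = 93.41 mm, ȳ = 114.11 mm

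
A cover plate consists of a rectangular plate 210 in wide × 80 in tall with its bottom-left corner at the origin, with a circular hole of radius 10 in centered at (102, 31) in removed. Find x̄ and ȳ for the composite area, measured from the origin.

x̄ = 105.06 in, ȳ = 40.17 in

plate: A = 210 × 80 = 16800.00, centroid at (105.00, 40.00).
hole: A = −π·10² = -314.16, centroid at (102.00, 31.00).
ΣA = 16485.84 in², ΣAx̄ = 1731955.75 in³, ΣAȳ = 662261.06 in³.
x̄ = 1731955.75/16485.84 = 105.06 in; ȳ = 662261.06/16485.84 = 40.17 in.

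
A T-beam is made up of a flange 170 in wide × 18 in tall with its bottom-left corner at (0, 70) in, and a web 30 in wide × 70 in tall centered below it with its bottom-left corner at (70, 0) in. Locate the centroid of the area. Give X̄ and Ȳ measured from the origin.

X̄ = 85.00 in, Ȳ = 61.09 in

web: A = 30 × 70 = 2100.00, centroid at (85.00, 35.00).
flange: A = 170 × 18 = 3060.00, centroid at (85.00, 79.00).
ΣA = 5160.00 in²
ΣAX̄ = (2100.00)(85.00) + (3060.00)(85.00) = 438600.00 in³
ΣAȲ = (2100.00)(35.00) + (3060.00)(79.00) = 315240.00 in³
X̄ = 438600.00 / 5160.00 = 85.00 in
Ȳ = 315240.00 / 5160.00 = 61.09 in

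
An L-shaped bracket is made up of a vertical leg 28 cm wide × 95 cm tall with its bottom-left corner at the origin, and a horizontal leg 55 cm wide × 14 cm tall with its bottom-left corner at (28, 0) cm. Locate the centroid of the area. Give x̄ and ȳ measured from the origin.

vertical leg: A = 28 × 95 = 2660.00, centroid at (14.00, 47.50).
horizontal leg: A = 55 × 14 = 770.00, centroid at (55.50, 7.00).
ΣA = 3430.00 cm²
ΣAx̄ = (2660.00)(14.00) + (770.00)(55.50) = 79975.00 cm³
ΣAȳ = (2660.00)(47.50) + (770.00)(7.00) = 131740.00 cm³
x̄ = 79975.00 / 3430.00 = 23.32 cm
ȳ = 131740.00 / 3430.00 = 38.41 cm

x̄ = 23.32 cm, ȳ = 38.41 cm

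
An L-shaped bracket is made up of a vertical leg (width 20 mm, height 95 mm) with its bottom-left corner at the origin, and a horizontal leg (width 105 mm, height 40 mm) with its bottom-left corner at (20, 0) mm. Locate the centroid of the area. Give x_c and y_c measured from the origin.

Part | A | x̄ᵢ | ȳᵢ | A·x̄ᵢ | A·ȳᵢ
vertical leg | 1900.00 | 10.00 | 47.50 | 19000.00 | 90250.00
horizontal leg | 4200.00 | 72.50 | 20.00 | 304500.00 | 84000.00
Σ | 6100.00 |  |  | 323500.00 | 174250.00
x_c = 323500.00 / 6100.00 = 53.03 mm
y_c = 174250.00 / 6100.00 = 28.57 mm

x_c = 53.03 mm, y_c = 28.57 mm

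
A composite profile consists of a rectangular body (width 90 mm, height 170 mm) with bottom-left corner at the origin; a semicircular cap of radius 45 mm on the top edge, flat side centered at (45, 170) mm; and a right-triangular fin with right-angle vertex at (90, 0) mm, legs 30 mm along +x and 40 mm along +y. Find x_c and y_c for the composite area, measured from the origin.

rectangular body: A = 90 × 170 = 15300.00, centroid at (45.00, 85.00).
semicircular top: A = ½π·45² = 3180.86, centroid at (45.00, 189.10).
triangular fin: A = ½·30·40 = 600.00, centroid at (100.00, 13.33).
ΣA = 19080.86 mm², ΣAx_c = 891638.82 mm³, ΣAy_c = 1909996.64 mm³.
x_c = 891638.82/19080.86 = 46.73 mm; y_c = 1909996.64/19080.86 = 100.10 mm.

x_c = 46.73 mm, y_c = 100.10 mm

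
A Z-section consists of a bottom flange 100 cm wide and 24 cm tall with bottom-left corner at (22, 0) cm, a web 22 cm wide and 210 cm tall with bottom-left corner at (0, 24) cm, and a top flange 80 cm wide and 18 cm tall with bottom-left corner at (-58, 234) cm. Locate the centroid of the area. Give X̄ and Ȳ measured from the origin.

X̄ = 23.37 cm, Ȳ = 115.21 cm

bottom flange: A = 100 × 24 = 2400.00, centroid at (72.00, 12.00).
web: A = 22 × 210 = 4620.00, centroid at (11.00, 129.00).
top flange: A = 80 × 18 = 1440.00, centroid at (-18.00, 243.00).
ΣA = 8460.00 cm²
ΣAX̄ = (2400.00)(72.00) + (4620.00)(11.00) + (1440.00)(-18.00) = 197700.00 cm³
ΣAȲ = (2400.00)(12.00) + (4620.00)(129.00) + (1440.00)(243.00) = 974700.00 cm³
X̄ = 197700.00 / 8460.00 = 23.37 cm
Ȳ = 974700.00 / 8460.00 = 115.21 cm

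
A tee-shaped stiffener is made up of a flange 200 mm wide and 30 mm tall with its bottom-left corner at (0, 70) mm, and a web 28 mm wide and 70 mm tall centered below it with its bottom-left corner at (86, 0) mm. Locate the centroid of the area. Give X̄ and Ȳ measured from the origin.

X̄ = 100.00 mm, Ȳ = 72.69 mm

web: A = 28 × 70 = 1960.00, centroid at (100.00, 35.00).
flange: A = 200 × 30 = 6000.00, centroid at (100.00, 85.00).
ΣA = 7960.00 mm², ΣAX̄ = 796000.00 mm³, ΣAȲ = 578600.00 mm³.
X̄ = 796000.00/7960.00 = 100.00 mm; Ȳ = 578600.00/7960.00 = 72.69 mm.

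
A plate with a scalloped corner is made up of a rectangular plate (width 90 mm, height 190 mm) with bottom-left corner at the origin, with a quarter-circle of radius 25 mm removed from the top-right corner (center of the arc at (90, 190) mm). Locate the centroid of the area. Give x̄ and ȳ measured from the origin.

plate: A = 90 × 190 = 17100.00, centroid at (45.00, 95.00).
removed quarter-circle: A = −¼π·25² = -490.87, centroid at (79.39, 179.39).
ΣA = 16609.13 mm², ΣAx̄ = 730529.69 mm³, ΣAȳ = 1536442.30 mm³.
x̄ = 730529.69/16609.13 = 43.98 mm; ȳ = 1536442.30/16609.13 = 92.51 mm.

x̄ = 43.98 mm, ȳ = 92.51 mm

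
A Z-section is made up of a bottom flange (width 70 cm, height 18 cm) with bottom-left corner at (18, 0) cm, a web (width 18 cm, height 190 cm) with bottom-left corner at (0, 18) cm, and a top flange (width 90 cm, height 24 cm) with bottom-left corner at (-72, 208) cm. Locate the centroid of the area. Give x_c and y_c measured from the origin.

Part | A | x̄ᵢ | ȳᵢ | A·x̄ᵢ | A·ȳᵢ
bottom flange | 1260.00 | 53.00 | 9.00 | 66780.00 | 11340.00
web | 3420.00 | 9.00 | 113.00 | 30780.00 | 386460.00
top flange | 2160.00 | -27.00 | 220.00 | -58320.00 | 475200.00
Σ | 6840.00 |  |  | 39240.00 | 873000.00
x_c = 39240.00 / 6840.00 = 5.74 cm
y_c = 873000.00 / 6840.00 = 127.63 cm

x_c = 5.74 cm, y_c = 127.63 cm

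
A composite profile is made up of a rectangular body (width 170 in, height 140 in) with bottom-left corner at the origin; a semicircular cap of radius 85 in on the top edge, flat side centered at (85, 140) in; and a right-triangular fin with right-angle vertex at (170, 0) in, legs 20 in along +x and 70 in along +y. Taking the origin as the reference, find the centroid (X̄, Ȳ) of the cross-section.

X̄ = 86.79 in, Ȳ = 102.67 in

Part | A | x̄ᵢ | ȳᵢ | A·x̄ᵢ | A·ȳᵢ
rectangular body | 23800.00 | 85.00 | 70.00 | 2023000.00 | 1666000.00
semicircular top | 11349.00 | 85.00 | 176.08 | 964665.29 | 1998277.15
triangular fin | 700.00 | 176.67 | 23.33 | 123666.67 | 16333.33
Σ | 35849.00 |  |  | 3111331.96 | 3680610.48
X̄ = 3111331.96 / 35849.00 = 86.79 in
Ȳ = 3680610.48 / 35849.00 = 102.67 in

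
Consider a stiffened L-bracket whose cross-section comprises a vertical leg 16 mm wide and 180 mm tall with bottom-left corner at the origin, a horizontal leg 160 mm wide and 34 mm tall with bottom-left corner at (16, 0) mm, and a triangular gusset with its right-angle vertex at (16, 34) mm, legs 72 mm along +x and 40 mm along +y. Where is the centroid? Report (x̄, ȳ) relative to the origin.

x̄ = 61.77 mm, ȳ = 43.02 mm

vertical leg: A = 16 × 180 = 2880.00, centroid at (8.00, 90.00).
horizontal leg: A = 160 × 34 = 5440.00, centroid at (96.00, 17.00).
gusset: A = ½·72·40 = 1440.00, centroid at (40.00, 47.33).
ΣA = 9760.00 mm²
ΣAx̄ = (2880.00)(8.00) + (5440.00)(96.00) + (1440.00)(40.00) = 602880.00 mm³
ΣAȳ = (2880.00)(90.00) + (5440.00)(17.00) + (1440.00)(47.33) = 419840.00 mm³
x̄ = 602880.00 / 9760.00 = 61.77 mm
ȳ = 419840.00 / 9760.00 = 43.02 mm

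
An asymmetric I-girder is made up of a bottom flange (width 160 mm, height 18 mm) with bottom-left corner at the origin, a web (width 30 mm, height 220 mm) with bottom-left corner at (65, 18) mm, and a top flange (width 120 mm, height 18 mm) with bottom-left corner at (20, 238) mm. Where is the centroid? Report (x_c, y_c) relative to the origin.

x_c = 80.00 mm, y_c = 120.64 mm

bottom flange: A = 160 × 18 = 2880.00, centroid at (80.00, 9.00).
web: A = 30 × 220 = 6600.00, centroid at (80.00, 128.00).
top flange: A = 120 × 18 = 2160.00, centroid at (80.00, 247.00).
ΣA = 11640.00 mm²
ΣAx_c = (2880.00)(80.00) + (6600.00)(80.00) + (2160.00)(80.00) = 931200.00 mm³
ΣAy_c = (2880.00)(9.00) + (6600.00)(128.00) + (2160.00)(247.00) = 1404240.00 mm³
x_c = 931200.00 / 11640.00 = 80.00 mm
y_c = 1404240.00 / 11640.00 = 120.64 mm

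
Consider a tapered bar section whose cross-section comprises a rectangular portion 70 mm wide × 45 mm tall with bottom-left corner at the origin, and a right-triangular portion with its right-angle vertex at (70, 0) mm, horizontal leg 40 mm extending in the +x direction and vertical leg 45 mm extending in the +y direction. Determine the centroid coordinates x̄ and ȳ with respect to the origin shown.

x̄ = 45.74 mm, ȳ = 20.83 mm

rectangular portion: A = 70 × 45 = 3150.00, centroid at (35.00, 22.50).
triangular portion: A = ½·40·45 = 900.00, centroid at (83.33, 15.00).
ΣA = 4050.00 mm²
ΣAx̄ = (3150.00)(35.00) + (900.00)(83.33) = 185250.00 mm³
ΣAȳ = (3150.00)(22.50) + (900.00)(15.00) = 84375.00 mm³
x̄ = 185250.00 / 4050.00 = 45.74 mm
ȳ = 84375.00 / 4050.00 = 20.83 mm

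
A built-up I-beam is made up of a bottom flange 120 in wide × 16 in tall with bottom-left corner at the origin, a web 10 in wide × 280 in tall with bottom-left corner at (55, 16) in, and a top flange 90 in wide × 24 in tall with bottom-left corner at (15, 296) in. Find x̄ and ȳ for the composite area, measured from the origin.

x̄ = 60.00 in, ȳ = 162.42 in

Part | A | x̄ᵢ | ȳᵢ | A·x̄ᵢ | A·ȳᵢ
bottom flange | 1920.00 | 60.00 | 8.00 | 115200.00 | 15360.00
web | 2800.00 | 60.00 | 156.00 | 168000.00 | 436800.00
top flange | 2160.00 | 60.00 | 308.00 | 129600.00 | 665280.00
Σ | 6880.00 |  |  | 412800.00 | 1117440.00
x̄ = 412800.00 / 6880.00 = 60.00 in
ȳ = 1117440.00 / 6880.00 = 162.42 in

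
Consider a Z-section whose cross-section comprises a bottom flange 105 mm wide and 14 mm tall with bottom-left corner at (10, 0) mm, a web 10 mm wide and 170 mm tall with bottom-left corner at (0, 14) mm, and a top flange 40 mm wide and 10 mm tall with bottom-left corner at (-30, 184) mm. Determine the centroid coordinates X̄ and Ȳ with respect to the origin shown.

X̄ = 27.00 mm, Ȳ = 71.20 mm

Part | A | x̄ᵢ | ȳᵢ | A·x̄ᵢ | A·ȳᵢ
bottom flange | 1470.00 | 62.50 | 7.00 | 91875.00 | 10290.00
web | 1700.00 | 5.00 | 99.00 | 8500.00 | 168300.00
top flange | 400.00 | -10.00 | 189.00 | -4000.00 | 75600.00
Σ | 3570.00 |  |  | 96375.00 | 254190.00
X̄ = 96375.00 / 3570.00 = 27.00 mm
Ȳ = 254190.00 / 3570.00 = 71.20 mm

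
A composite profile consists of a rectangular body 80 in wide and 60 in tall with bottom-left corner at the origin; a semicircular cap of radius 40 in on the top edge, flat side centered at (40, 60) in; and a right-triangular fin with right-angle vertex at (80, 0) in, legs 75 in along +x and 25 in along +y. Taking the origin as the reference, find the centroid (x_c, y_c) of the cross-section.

x_c = 47.39 in, y_c = 41.85 in

rectangular body: A = 80 × 60 = 4800.00, centroid at (40.00, 30.00).
semicircular top: A = ½π·40² = 2513.27, centroid at (40.00, 76.98).
triangular fin: A = ½·75·25 = 937.50, centroid at (105.00, 8.33).
ΣA = 8250.77 in², ΣAx_c = 390968.46 in³, ΣAy_c = 345275.61 in³.
x_c = 390968.46/8250.77 = 47.39 in; y_c = 345275.61/8250.77 = 41.85 in.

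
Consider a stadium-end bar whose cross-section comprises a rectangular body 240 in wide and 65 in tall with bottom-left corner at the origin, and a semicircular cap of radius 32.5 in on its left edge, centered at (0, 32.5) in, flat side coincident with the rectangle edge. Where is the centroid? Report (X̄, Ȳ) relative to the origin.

rectangular body: A = 240 × 65 = 15600.00, centroid at (120.00, 32.50).
semicircular end: A = ½π·32.5² = 1659.15, centroid at (-13.79, 32.50).
ΣA = 17259.15 in²
ΣAX̄ = (15600.00)(120.00) + (1659.15)(-13.79) = 1849114.58 in³
ΣAȲ = (15600.00)(32.50) + (1659.15)(32.50) = 560922.49 in³
X̄ = 1849114.58 / 17259.15 = 107.14 in
Ȳ = 560922.49 / 17259.15 = 32.50 in

X̄ = 107.14 in, Ȳ = 32.50 in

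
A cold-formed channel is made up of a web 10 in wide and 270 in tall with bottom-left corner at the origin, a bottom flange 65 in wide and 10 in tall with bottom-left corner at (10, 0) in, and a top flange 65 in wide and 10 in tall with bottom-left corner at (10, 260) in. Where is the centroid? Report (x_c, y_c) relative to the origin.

x_c = 17.19 in, y_c = 135.00 in

web: A = 10 × 270 = 2700.00, centroid at (5.00, 135.00).
bottom flange: A = 65 × 10 = 650.00, centroid at (42.50, 5.00).
top flange: A = 65 × 10 = 650.00, centroid at (42.50, 265.00).
ΣA = 4000.00 in²
ΣAx_c = (2700.00)(5.00) + (650.00)(42.50) + (650.00)(42.50) = 68750.00 in³
ΣAy_c = (2700.00)(135.00) + (650.00)(5.00) + (650.00)(265.00) = 540000.00 in³
x_c = 68750.00 / 4000.00 = 17.19 in
y_c = 540000.00 / 4000.00 = 135.00 in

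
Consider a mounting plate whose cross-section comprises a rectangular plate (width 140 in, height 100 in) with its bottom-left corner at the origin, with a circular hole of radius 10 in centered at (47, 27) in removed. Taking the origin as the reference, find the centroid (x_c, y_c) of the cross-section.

plate: A = 140 × 100 = 14000.00, centroid at (70.00, 50.00).
hole: A = −π·10² = -314.16, centroid at (47.00, 27.00).
ΣA = 13685.84 in²
ΣAx_c = (14000.00)(70.00) + (-314.16)(47.00) = 965234.51 in³
ΣAy_c = (14000.00)(50.00) + (-314.16)(27.00) = 691517.70 in³
x_c = 965234.51 / 13685.84 = 70.53 in
y_c = 691517.70 / 13685.84 = 50.53 in

x_c = 70.53 in, y_c = 50.53 in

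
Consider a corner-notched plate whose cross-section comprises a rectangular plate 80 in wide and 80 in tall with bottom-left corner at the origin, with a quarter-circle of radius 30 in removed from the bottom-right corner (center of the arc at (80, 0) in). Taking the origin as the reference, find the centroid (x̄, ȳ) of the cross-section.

plate: A = 80 × 80 = 6400.00, centroid at (40.00, 40.00).
removed quarter-circle: A = −¼π·30² = -706.86, centroid at (67.27, 12.73).
ΣA = 5693.14 in²
ΣAx̄ = (6400.00)(40.00) + (-706.86)(67.27) = 208451.33 in³
ΣAȳ = (6400.00)(40.00) + (-706.86)(12.73) = 247000.00 in³
x̄ = 208451.33 / 5693.14 = 36.61 in
ȳ = 247000.00 / 5693.14 = 43.39 in

x̄ = 36.61 in, ȳ = 43.39 in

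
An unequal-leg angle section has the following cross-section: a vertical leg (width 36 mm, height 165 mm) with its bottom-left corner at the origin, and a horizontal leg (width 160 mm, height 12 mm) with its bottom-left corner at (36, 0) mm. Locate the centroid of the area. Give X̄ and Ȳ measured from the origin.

X̄ = 41.94 mm, Ȳ = 63.81 mm

vertical leg: A = 36 × 165 = 5940.00, centroid at (18.00, 82.50).
horizontal leg: A = 160 × 12 = 1920.00, centroid at (116.00, 6.00).
ΣA = 7860.00 mm², ΣAX̄ = 329640.00 mm³, ΣAȲ = 501570.00 mm³.
X̄ = 329640.00/7860.00 = 41.94 mm; Ȳ = 501570.00/7860.00 = 63.81 mm.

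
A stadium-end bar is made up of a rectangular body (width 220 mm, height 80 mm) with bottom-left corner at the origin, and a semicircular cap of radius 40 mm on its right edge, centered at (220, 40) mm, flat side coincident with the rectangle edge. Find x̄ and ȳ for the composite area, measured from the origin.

rectangular body: A = 220 × 80 = 17600.00, centroid at (110.00, 40.00).
semicircular end: A = ½π·40² = 2513.27, centroid at (236.98, 40.00).
ΣA = 20113.27 mm²
ΣAx̄ = (17600.00)(110.00) + (2513.27)(236.98) = 2531586.97 mm³
ΣAȳ = (17600.00)(40.00) + (2513.27)(40.00) = 804530.96 mm³
x̄ = 2531586.97 / 20113.27 = 125.87 mm
ȳ = 804530.96 / 20113.27 = 40.00 mm

x̄ = 125.87 mm, ȳ = 40.00 mm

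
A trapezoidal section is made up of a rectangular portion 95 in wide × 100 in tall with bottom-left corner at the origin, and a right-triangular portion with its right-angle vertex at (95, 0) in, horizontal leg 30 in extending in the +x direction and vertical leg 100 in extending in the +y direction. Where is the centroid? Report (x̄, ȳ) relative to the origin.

x̄ = 55.34 in, ȳ = 47.73 in

Part | A | x̄ᵢ | ȳᵢ | A·x̄ᵢ | A·ȳᵢ
rectangular portion | 9500.00 | 47.50 | 50.00 | 451250.00 | 475000.00
triangular portion | 1500.00 | 105.00 | 33.33 | 157500.00 | 50000.00
Σ | 11000.00 |  |  | 608750.00 | 525000.00
x̄ = 608750.00 / 11000.00 = 55.34 in
ȳ = 525000.00 / 11000.00 = 47.73 in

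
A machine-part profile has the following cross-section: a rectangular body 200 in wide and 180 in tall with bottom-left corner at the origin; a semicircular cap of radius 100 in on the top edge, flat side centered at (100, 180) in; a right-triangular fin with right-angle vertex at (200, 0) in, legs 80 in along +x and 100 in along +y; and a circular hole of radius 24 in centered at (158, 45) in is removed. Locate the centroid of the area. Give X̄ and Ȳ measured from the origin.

rectangular body: A = 200 × 180 = 36000.00, centroid at (100.00, 90.00).
semicircular top: A = ½π·100² = 15707.96, centroid at (100.00, 222.44).
triangular fin: A = ½·80·100 = 4000.00, centroid at (226.67, 33.33).
hole: A = −π·24² = -1809.56, centroid at (158.00, 45.00).
ΣA = 53898.41 in²
ΣAX̄ = (36000.00)(100.00) + (15707.96)(100.00) + (4000.00)(226.67) + (-1809.56)(158.00) = 5791552.93 in³
ΣAȲ = (36000.00)(90.00) + (15707.96)(222.44) + (4000.00)(33.33) + (-1809.56)(45.00) = 6786003.31 in³
X̄ = 5791552.93 / 53898.41 = 107.45 in
Ȳ = 6786003.31 / 53898.41 = 125.90 in

X̄ = 107.45 in, Ȳ = 125.90 in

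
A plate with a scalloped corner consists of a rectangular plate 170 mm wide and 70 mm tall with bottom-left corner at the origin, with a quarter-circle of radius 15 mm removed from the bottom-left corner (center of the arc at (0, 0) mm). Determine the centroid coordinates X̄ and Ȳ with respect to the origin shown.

plate: A = 170 × 70 = 11900.00, centroid at (85.00, 35.00).
removed quarter-circle: A = −¼π·15² = -176.71, centroid at (6.37, 6.37).
ΣA = 11723.29 mm², ΣAX̄ = 1010375.00 mm³, ΣAȲ = 415375.00 mm³.
X̄ = 1010375.00/11723.29 = 86.19 mm; Ȳ = 415375.00/11723.29 = 35.43 mm.

X̄ = 86.19 mm, Ȳ = 35.43 mm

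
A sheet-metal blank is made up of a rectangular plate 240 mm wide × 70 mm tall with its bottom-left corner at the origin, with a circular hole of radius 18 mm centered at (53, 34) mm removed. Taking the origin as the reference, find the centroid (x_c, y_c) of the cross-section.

x_c = 124.32 mm, y_c = 35.06 mm

plate: A = 240 × 70 = 16800.00, centroid at (120.00, 35.00).
hole: A = −π·18² = -1017.88, centroid at (53.00, 34.00).
ΣA = 15782.12 mm²
ΣAx_c = (16800.00)(120.00) + (-1017.88)(53.00) = 1962052.57 mm³
ΣAy_c = (16800.00)(35.00) + (-1017.88)(34.00) = 553392.22 mm³
x_c = 1962052.57 / 15782.12 = 124.32 mm
y_c = 553392.22 / 15782.12 = 35.06 mm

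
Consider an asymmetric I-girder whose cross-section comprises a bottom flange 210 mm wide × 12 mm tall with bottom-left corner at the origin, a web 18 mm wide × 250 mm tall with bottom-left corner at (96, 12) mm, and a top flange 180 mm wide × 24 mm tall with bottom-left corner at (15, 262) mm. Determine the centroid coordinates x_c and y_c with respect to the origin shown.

x_c = 105.00 mm, y_c = 160.08 mm

bottom flange: A = 210 × 12 = 2520.00, centroid at (105.00, 6.00).
web: A = 18 × 250 = 4500.00, centroid at (105.00, 137.00).
top flange: A = 180 × 24 = 4320.00, centroid at (105.00, 274.00).
ΣA = 11340.00 mm², ΣAx_c = 1190700.00 mm³, ΣAy_c = 1815300.00 mm³.
x_c = 1190700.00/11340.00 = 105.00 mm; y_c = 1815300.00/11340.00 = 160.08 mm.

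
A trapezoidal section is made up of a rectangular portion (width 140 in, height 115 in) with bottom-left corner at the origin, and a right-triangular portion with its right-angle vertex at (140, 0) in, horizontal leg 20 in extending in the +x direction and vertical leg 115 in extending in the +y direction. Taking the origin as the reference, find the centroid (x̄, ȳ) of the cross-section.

rectangular portion: A = 140 × 115 = 16100.00, centroid at (70.00, 57.50).
triangular portion: A = ½·20·115 = 1150.00, centroid at (146.67, 38.33).
ΣA = 17250.00 in²
ΣAx̄ = (16100.00)(70.00) + (1150.00)(146.67) = 1295666.67 in³
ΣAȳ = (16100.00)(57.50) + (1150.00)(38.33) = 969833.33 in³
x̄ = 1295666.67 / 17250.00 = 75.11 in
ȳ = 969833.33 / 17250.00 = 56.22 in

x̄ = 75.11 in, ȳ = 56.22 in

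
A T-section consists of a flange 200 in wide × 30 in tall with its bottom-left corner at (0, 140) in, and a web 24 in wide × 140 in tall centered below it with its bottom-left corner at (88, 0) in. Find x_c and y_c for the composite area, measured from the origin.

web: A = 24 × 140 = 3360.00, centroid at (100.00, 70.00).
flange: A = 200 × 30 = 6000.00, centroid at (100.00, 155.00).
ΣA = 9360.00 in²
ΣAx_c = (3360.00)(100.00) + (6000.00)(100.00) = 936000.00 in³
ΣAy_c = (3360.00)(70.00) + (6000.00)(155.00) = 1165200.00 in³
x_c = 936000.00 / 9360.00 = 100.00 in
y_c = 1165200.00 / 9360.00 = 124.49 in

x_c = 100.00 in, y_c = 124.49 in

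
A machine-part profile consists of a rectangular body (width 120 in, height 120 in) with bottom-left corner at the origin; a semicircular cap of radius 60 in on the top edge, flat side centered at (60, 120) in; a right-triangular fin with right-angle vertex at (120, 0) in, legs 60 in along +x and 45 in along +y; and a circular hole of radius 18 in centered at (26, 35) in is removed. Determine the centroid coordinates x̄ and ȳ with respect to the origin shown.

x̄ = 67.00 in, ȳ = 81.97 in

rectangular body: A = 120 × 120 = 14400.00, centroid at (60.00, 60.00).
semicircular top: A = ½π·60² = 5654.87, centroid at (60.00, 145.46).
triangular fin: A = ½·60·45 = 1350.00, centroid at (140.00, 15.00).
hole: A = −π·18² = -1017.88, centroid at (26.00, 35.00).
ΣA = 20386.99 in², ΣAx̄ = 1365827.23 in³, ΣAȳ = 1671208.35 in³.
x̄ = 1365827.23/20386.99 = 67.00 in; ȳ = 1671208.35/20386.99 = 81.97 in.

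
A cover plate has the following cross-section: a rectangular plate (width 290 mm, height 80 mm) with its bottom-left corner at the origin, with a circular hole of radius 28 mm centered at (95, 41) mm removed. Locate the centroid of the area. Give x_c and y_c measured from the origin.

plate: A = 290 × 80 = 23200.00, centroid at (145.00, 40.00).
hole: A = −π·28² = -2463.01, centroid at (95.00, 41.00).
ΣA = 20736.99 mm²
ΣAx_c = (23200.00)(145.00) + (-2463.01)(95.00) = 3130014.18 mm³
ΣAy_c = (23200.00)(40.00) + (-2463.01)(41.00) = 827016.65 mm³
x_c = 3130014.18 / 20736.99 = 150.94 mm
y_c = 827016.65 / 20736.99 = 39.88 mm

x_c = 150.94 mm, y_c = 39.88 mm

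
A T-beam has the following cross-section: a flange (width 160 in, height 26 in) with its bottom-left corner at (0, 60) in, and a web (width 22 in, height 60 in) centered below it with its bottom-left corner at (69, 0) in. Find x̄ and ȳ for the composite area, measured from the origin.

web: A = 22 × 60 = 1320.00, centroid at (80.00, 30.00).
flange: A = 160 × 26 = 4160.00, centroid at (80.00, 73.00).
ΣA = 5480.00 in²
ΣAx̄ = (1320.00)(80.00) + (4160.00)(80.00) = 438400.00 in³
ΣAȳ = (1320.00)(30.00) + (4160.00)(73.00) = 343280.00 in³
x̄ = 438400.00 / 5480.00 = 80.00 in
ȳ = 343280.00 / 5480.00 = 62.64 in

x̄ = 80.00 in, ȳ = 62.64 in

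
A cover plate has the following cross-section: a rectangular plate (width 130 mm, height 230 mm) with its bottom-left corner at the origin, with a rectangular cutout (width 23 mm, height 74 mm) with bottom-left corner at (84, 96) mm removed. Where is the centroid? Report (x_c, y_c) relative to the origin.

Part | A | x̄ᵢ | ȳᵢ | A·x̄ᵢ | A·ȳᵢ
plate | 29900.00 | 65.00 | 115.00 | 1943500.00 | 3438500.00
hole | -1702.00 | 95.50 | 133.00 | -162541.00 | -226366.00
Σ | 28198.00 |  |  | 1780959.00 | 3212134.00
x_c = 1780959.00 / 28198.00 = 63.16 mm
y_c = 3212134.00 / 28198.00 = 113.91 mm

x_c = 63.16 mm, y_c = 113.91 mm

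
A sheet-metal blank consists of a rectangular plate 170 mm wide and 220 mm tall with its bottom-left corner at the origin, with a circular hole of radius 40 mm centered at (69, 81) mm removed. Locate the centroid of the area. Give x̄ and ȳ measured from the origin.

plate: A = 170 × 220 = 37400.00, centroid at (85.00, 110.00).
hole: A = −π·40² = -5026.55, centroid at (69.00, 81.00).
ΣA = 32373.45 mm²
ΣAx̄ = (37400.00)(85.00) + (-5026.55)(69.00) = 2832168.17 mm³
ΣAȳ = (37400.00)(110.00) + (-5026.55)(81.00) = 3706849.59 mm³
x̄ = 2832168.17 / 32373.45 = 87.48 mm
ȳ = 3706849.59 / 32373.45 = 114.50 mm

x̄ = 87.48 mm, ȳ = 114.50 mm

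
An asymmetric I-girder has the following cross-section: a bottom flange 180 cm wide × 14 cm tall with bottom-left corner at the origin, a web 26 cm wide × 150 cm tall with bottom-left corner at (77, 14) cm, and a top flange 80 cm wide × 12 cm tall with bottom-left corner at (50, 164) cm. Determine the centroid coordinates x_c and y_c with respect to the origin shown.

x_c = 90.00 cm, y_c = 71.54 cm

bottom flange: A = 180 × 14 = 2520.00, centroid at (90.00, 7.00).
web: A = 26 × 150 = 3900.00, centroid at (90.00, 89.00).
top flange: A = 80 × 12 = 960.00, centroid at (90.00, 170.00).
ΣA = 7380.00 cm², ΣAx_c = 664200.00 cm³, ΣAy_c = 527940.00 cm³.
x_c = 664200.00/7380.00 = 90.00 cm; y_c = 527940.00/7380.00 = 71.54 cm.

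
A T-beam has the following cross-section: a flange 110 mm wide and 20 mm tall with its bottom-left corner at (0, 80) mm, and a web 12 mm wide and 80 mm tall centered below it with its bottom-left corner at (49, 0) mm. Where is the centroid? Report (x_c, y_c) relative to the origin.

web: A = 12 × 80 = 960.00, centroid at (55.00, 40.00).
flange: A = 110 × 20 = 2200.00, centroid at (55.00, 90.00).
ΣA = 3160.00 mm²
ΣAx_c = (960.00)(55.00) + (2200.00)(55.00) = 173800.00 mm³
ΣAy_c = (960.00)(40.00) + (2200.00)(90.00) = 236400.00 mm³
x_c = 173800.00 / 3160.00 = 55.00 mm
y_c = 236400.00 / 3160.00 = 74.81 mm

x_c = 55.00 mm, y_c = 74.81 mm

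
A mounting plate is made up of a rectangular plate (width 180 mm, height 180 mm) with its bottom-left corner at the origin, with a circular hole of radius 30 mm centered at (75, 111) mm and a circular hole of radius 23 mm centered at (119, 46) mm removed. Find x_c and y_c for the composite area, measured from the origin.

x_c = 89.79 mm, y_c = 90.49 mm

plate: A = 180 × 180 = 32400.00, centroid at (90.00, 90.00).
hole 1: A = −π·30² = -2827.43, centroid at (75.00, 111.00).
hole 2: A = −π·23² = -1661.90, centroid at (119.00, 46.00).
ΣA = 27910.66 mm², ΣAx_c = 2506176.10 mm³, ΣAy_c = 2525707.38 mm³.
x_c = 2506176.10/27910.66 = 89.79 mm; y_c = 2525707.38/27910.66 = 90.49 mm.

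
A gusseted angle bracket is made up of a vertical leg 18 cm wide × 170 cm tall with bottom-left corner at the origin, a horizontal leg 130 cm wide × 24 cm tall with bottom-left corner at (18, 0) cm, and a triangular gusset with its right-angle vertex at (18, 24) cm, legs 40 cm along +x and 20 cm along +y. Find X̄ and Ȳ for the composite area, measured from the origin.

X̄ = 45.45 cm, Ȳ = 47.08 cm

vertical leg: A = 18 × 170 = 3060.00, centroid at (9.00, 85.00).
horizontal leg: A = 130 × 24 = 3120.00, centroid at (83.00, 12.00).
gusset: A = ½·40·20 = 400.00, centroid at (31.33, 30.67).
ΣA = 6580.00 cm²
ΣAX̄ = (3060.00)(9.00) + (3120.00)(83.00) + (400.00)(31.33) = 299033.33 cm³
ΣAȲ = (3060.00)(85.00) + (3120.00)(12.00) + (400.00)(30.67) = 309806.67 cm³
X̄ = 299033.33 / 6580.00 = 45.45 cm
Ȳ = 309806.67 / 6580.00 = 47.08 cm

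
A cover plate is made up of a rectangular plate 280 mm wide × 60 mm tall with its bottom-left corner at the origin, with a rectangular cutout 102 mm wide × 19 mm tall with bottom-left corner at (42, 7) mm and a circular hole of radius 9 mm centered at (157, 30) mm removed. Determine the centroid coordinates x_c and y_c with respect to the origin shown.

plate: A = 280 × 60 = 16800.00, centroid at (140.00, 30.00).
hole 1: A = −(102 × 19) = -1938.00, centroid at (93.00, 16.50).
hole 2: A = −π·9² = -254.47, centroid at (157.00, 30.00).
ΣA = 14607.53 mm², ΣAx_c = 2131814.37 mm³, ΣAy_c = 464388.93 mm³.
x_c = 2131814.37/14607.53 = 145.94 mm; y_c = 464388.93/14607.53 = 31.79 mm.

x_c = 145.94 mm, y_c = 31.79 mm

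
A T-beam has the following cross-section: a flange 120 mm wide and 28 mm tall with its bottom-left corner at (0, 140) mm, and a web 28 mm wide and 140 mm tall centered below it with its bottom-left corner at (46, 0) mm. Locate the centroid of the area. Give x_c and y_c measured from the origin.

x_c = 60.00 mm, y_c = 108.77 mm

web: A = 28 × 140 = 3920.00, centroid at (60.00, 70.00).
flange: A = 120 × 28 = 3360.00, centroid at (60.00, 154.00).
ΣA = 7280.00 mm², ΣAx_c = 436800.00 mm³, ΣAy_c = 791840.00 mm³.
x_c = 436800.00/7280.00 = 60.00 mm; y_c = 791840.00/7280.00 = 108.77 mm.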